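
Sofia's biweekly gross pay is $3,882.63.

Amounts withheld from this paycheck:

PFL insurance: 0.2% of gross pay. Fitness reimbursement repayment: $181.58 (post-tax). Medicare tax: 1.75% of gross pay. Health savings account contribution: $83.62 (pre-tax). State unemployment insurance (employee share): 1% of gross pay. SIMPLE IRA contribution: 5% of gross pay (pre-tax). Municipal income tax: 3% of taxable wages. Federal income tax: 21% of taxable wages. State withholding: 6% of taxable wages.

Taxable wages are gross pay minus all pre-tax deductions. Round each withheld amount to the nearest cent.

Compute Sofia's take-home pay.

Health savings account contribution: $83.62
SIMPLE IRA contribution: $3,882.63 × 0.05 = $194.13
Pre-tax total = $83.62 + $194.13 = $277.75
Taxable wages = $3,882.63 − $277.75 = $3,604.88
Federal income tax: $3,604.88 × 0.21 = $757.02
State withholding: $3,604.88 × 0.06 = $216.29
Municipal income tax: $3,604.88 × 0.03 = $108.15
Medicare tax: $3,882.63 × 0.0175 = $67.95
PFL insurance: $3,882.63 × 0.002 = $7.77
State unemployment insurance (employee share): $3,882.63 × 0.01 = $38.83
Fitness reimbursement repayment: $181.58
Total deductions = $83.62 + $194.13 + $757.02 + $216.29 + $108.15 + $67.95 + $7.77 + $38.83 + $181.58 = $1,655.34
Net pay = $3,882.63 − $1,655.34 = $2,227.29

$2,227.29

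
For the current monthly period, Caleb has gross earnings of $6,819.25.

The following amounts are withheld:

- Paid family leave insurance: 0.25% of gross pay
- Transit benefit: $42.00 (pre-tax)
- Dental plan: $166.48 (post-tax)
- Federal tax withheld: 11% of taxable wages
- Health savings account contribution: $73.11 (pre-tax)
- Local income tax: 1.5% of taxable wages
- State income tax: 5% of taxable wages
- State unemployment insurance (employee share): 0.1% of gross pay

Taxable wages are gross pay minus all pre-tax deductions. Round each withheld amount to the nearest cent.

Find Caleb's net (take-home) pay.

$5,340.56

Transit benefit: $42.00
Health savings account contribution: $73.11
Pre-tax total = $42.00 + $73.11 = $115.11
Taxable wages = $6,819.25 − $115.11 = $6,704.14
Local income tax: $6,704.14 × 0.015 = $100.56
State income tax: $6,704.14 × 0.05 = $335.21
Federal tax withheld: $6,704.14 × 0.11 = $737.46
State unemployment insurance (employee share): $6,819.25 × 0.001 = $6.82
Paid family leave insurance: $6,819.25 × 0.0025 = $17.05
Dental plan: $166.48
Total deductions = $42.00 + $73.11 + $100.56 + $335.21 + $737.46 + $6.82 + $17.05 + $166.48 = $1,478.69
Net pay = $6,819.25 − $1,478.69 = $5,340.56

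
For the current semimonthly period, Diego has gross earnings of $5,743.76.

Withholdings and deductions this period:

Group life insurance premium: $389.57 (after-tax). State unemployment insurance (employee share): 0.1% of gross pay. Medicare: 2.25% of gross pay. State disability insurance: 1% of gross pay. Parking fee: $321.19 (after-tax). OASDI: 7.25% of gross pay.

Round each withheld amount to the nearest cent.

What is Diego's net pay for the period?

State unemployment insurance (employee share): $5,743.76 × 0.001 = $5.74
Medicare: $5,743.76 × 0.0225 = $129.23
State disability insurance: $5,743.76 × 0.01 = $57.44
OASDI: $5,743.76 × 0.0725 = $416.42
Group life insurance premium: $389.57
Parking fee: $321.19
Total deductions = $5.74 + $129.23 + $57.44 + $416.42 + $389.57 + $321.19 = $1,319.59
Net pay = $5,743.76 − $1,319.59 = $4,424.17

$4,424.17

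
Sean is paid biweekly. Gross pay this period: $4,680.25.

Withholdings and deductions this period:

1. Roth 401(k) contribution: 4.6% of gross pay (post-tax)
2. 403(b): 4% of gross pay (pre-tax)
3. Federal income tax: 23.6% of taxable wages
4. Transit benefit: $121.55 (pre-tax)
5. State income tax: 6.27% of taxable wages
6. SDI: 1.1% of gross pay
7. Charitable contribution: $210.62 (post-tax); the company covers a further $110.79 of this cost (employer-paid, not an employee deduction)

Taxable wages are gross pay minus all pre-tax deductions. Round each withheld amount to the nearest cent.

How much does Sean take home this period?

$2,588.34

Transit benefit: $121.55
403(b): $4,680.25 × 0.04 = $187.21
Pre-tax total = $121.55 + $187.21 = $308.76
Taxable wages = $4,680.25 − $308.76 = $4,371.49
State income tax: $4,371.49 × 0.0627 = $274.09
Federal income tax: $4,371.49 × 0.236 = $1,031.67
SDI: $4,680.25 × 0.011 = $51.48
Roth 401(k) contribution: $4,680.25 × 0.046 = $215.29
Charitable contribution: $210.62
(Employer's $110.79 toward charitable contribution is not withheld from the employee.)
Total deductions = $121.55 + $187.21 + $274.09 + $1,031.67 + $51.48 + $215.29 + $210.62 = $2,091.91
Net pay = $4,680.25 − $2,091.91 = $2,588.34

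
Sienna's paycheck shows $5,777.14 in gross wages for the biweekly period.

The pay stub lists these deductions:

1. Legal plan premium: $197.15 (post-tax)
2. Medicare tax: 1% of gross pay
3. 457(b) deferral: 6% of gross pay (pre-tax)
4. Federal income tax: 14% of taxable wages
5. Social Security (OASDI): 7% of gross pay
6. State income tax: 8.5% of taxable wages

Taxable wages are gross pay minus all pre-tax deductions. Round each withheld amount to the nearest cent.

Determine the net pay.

$3,549.33

457(b) deferral: $5,777.14 × 0.06 = $346.63
Taxable wages = $5,777.14 − $346.63 = $5,430.51
State income tax: $5,430.51 × 0.085 = $461.59
Federal income tax: $5,430.51 × 0.14 = $760.27
Medicare tax: $5,777.14 × 0.01 = $57.77
Social Security (OASDI): $5,777.14 × 0.07 = $404.40
Legal plan premium: $197.15
Total deductions = $346.63 + $461.59 + $760.27 + $57.77 + $404.40 + $197.15 = $2,227.81
Net pay = $5,777.14 − $2,227.81 = $3,549.33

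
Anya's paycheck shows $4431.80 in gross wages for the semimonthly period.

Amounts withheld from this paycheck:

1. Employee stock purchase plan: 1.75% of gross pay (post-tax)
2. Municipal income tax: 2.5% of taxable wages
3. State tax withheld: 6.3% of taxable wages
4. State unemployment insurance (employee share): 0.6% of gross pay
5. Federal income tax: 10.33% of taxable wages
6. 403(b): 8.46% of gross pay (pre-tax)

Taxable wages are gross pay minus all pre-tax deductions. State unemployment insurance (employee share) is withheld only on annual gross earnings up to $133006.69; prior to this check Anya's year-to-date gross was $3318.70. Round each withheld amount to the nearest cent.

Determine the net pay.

403(b): $4431.80 × 0.0846 = $374.93
Taxable wages = $4431.80 − $374.93 = $4056.87
State tax withheld: $4056.87 × 0.063 = $255.58
Municipal income tax: $4056.87 × 0.025 = $101.42
Federal income tax: $4056.87 × 0.1033 = $419.07
State unemployment insurance (employee share): cap not yet reached, full $4431.80 is subject → $4431.80 × 0.006 = $26.59
Employee stock purchase plan: $4431.80 × 0.0175 = $77.56
Total deductions = $374.93 + $255.58 + $101.42 + $419.07 + $26.59 + $77.56 = $1255.15
Net pay = $4431.80 − $1255.15 = $3176.65

$3176.65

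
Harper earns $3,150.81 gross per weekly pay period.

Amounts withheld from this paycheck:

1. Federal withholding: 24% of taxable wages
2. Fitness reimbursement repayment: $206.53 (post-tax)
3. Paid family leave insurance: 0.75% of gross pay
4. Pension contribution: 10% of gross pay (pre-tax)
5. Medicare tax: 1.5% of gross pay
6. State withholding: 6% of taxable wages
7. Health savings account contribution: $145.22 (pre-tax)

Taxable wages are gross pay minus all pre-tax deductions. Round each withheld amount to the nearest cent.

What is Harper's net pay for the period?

$1,605.94

Health savings account contribution: $145.22
Pension contribution: $3,150.81 × 0.1 = $315.08
Pre-tax total = $145.22 + $315.08 = $460.30
Taxable wages = $3,150.81 − $460.30 = $2,690.51
Federal withholding: $2,690.51 × 0.24 = $645.72
State withholding: $2,690.51 × 0.06 = $161.43
Paid family leave insurance: $3,150.81 × 0.0075 = $23.63
Medicare tax: $3,150.81 × 0.015 = $47.26
Fitness reimbursement repayment: $206.53
Total deductions = $145.22 + $315.08 + $645.72 + $161.43 + $23.63 + $47.26 + $206.53 = $1,544.87
Net pay = $3,150.81 − $1,544.87 = $1,605.94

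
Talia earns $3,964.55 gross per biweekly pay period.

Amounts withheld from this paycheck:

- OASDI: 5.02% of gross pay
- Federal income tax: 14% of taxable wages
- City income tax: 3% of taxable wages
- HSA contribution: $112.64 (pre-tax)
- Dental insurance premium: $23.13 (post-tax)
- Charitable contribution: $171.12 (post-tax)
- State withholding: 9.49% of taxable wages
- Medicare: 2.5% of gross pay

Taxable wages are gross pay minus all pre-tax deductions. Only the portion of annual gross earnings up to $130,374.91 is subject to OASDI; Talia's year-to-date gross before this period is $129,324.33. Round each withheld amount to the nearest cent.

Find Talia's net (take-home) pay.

$2,485.43

HSA contribution: $112.64
Taxable wages = $3,964.55 − $112.64 = $3,851.91
City income tax: $3,851.91 × 0.03 = $115.56
State withholding: $3,851.91 × 0.0949 = $365.55
Federal income tax: $3,851.91 × 0.14 = $539.27
Medicare: $3,964.55 × 0.025 = $99.11
OASDI: only $130,374.91 − $129,324.33 = $1,050.58 of this check is subject → $1,050.58 × 0.0502 = $52.74
Dental insurance premium: $23.13
Charitable contribution: $171.12
Total deductions = $112.64 + $115.56 + $365.55 + $539.27 + $99.11 + $52.74 + $23.13 + $171.12 = $1,479.12
Net pay = $3,964.55 − $1,479.12 = $2,485.43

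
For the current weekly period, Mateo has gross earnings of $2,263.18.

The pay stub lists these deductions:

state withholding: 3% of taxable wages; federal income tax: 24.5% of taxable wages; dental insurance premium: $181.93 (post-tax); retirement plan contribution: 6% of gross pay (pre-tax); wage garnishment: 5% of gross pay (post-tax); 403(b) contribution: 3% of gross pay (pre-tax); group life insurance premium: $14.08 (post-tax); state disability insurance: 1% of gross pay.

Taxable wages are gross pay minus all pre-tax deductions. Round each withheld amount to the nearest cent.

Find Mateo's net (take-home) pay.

Retirement plan contribution: $2,263.18 × 0.06 = $135.79
403(b) contribution: $2,263.18 × 0.03 = $67.90
Pre-tax total = $135.79 + $67.90 = $203.69
Taxable wages = $2,263.18 − $203.69 = $2,059.49
Federal income tax: $2,059.49 × 0.245 = $504.58
State withholding: $2,059.49 × 0.03 = $61.78
State disability insurance: $2,263.18 × 0.01 = $22.63
Wage garnishment: $2,263.18 × 0.05 = $113.16
Dental insurance premium: $181.93
Group life insurance premium: $14.08
Total deductions = $135.79 + $67.90 + $504.58 + $61.78 + $22.63 + $113.16 + $181.93 + $14.08 = $1,101.85
Net pay = $2,263.18 − $1,101.85 = $1,161.33

$1,161.33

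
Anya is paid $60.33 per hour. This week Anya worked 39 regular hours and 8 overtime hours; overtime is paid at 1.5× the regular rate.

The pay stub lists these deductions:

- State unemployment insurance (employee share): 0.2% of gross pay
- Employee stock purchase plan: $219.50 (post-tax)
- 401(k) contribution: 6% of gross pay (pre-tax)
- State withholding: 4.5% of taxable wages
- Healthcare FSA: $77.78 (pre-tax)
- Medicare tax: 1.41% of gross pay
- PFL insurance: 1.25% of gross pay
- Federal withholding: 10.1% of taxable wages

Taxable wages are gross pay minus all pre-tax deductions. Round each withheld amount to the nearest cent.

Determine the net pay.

$2096.04

Regular pay: 39 × $60.33 = $2352.87
Overtime pay: 8 × $60.33 × 1.5 = $723.96
Gross pay = $2352.87 + $723.96 = $3076.83
401(k) contribution: $3076.83 × 0.06 = $184.61
Healthcare FSA: $77.78
Pre-tax total = $184.61 + $77.78 = $262.39
Taxable wages = $3076.83 − $262.39 = $2814.44
State withholding: $2814.44 × 0.045 = $126.65
Federal withholding: $2814.44 × 0.101 = $284.26
State unemployment insurance (employee share): $3076.83 × 0.002 = $6.15
Medicare tax: $3076.83 × 0.0141 = $43.38
PFL insurance: $3076.83 × 0.0125 = $38.46
Employee stock purchase plan: $219.50
Total deductions = $184.61 + $77.78 + $126.65 + $284.26 + $6.15 + $43.38 + $38.46 + $219.50 = $980.79
Net pay = $3076.83 − $980.79 = $2096.04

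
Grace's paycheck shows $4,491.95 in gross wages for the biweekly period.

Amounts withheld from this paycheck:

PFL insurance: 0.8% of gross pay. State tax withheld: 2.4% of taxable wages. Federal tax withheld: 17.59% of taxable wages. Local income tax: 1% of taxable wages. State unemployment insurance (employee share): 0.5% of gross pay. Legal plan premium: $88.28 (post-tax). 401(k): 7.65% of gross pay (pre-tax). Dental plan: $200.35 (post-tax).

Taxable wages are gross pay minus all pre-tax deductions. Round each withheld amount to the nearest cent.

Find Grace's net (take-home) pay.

401(k): $4,491.95 × 0.0765 = $343.63
Taxable wages = $4,491.95 − $343.63 = $4,148.32
State tax withheld: $4,148.32 × 0.024 = $99.56
Federal tax withheld: $4,148.32 × 0.1759 = $729.69
Local income tax: $4,148.32 × 0.01 = $41.48
State unemployment insurance (employee share): $4,491.95 × 0.005 = $22.46
PFL insurance: $4,491.95 × 0.008 = $35.94
Dental plan: $200.35
Legal plan premium: $88.28
Total deductions = $343.63 + $99.56 + $729.69 + $41.48 + $22.46 + $35.94 + $200.35 + $88.28 = $1,561.39
Net pay = $4,491.95 − $1,561.39 = $2,930.56

$2,930.56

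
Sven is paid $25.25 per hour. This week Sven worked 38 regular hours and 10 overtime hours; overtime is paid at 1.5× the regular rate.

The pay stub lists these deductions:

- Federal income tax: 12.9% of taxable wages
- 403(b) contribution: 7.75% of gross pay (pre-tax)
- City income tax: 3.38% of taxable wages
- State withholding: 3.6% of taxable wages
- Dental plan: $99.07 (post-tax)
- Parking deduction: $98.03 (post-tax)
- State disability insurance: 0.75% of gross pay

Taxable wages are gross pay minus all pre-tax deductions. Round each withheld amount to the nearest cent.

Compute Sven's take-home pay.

$781.97

Regular pay: 38 × $25.25 = $959.50
Overtime pay: 10 × $25.25 × 1.5 = $378.75
Gross pay = $959.50 + $378.75 = $1338.25
403(b) contribution: $1338.25 × 0.0775 = $103.71
Taxable wages = $1338.25 − $103.71 = $1234.54
Federal income tax: $1234.54 × 0.129 = $159.26
City income tax: $1234.54 × 0.0338 = $41.73
State withholding: $1234.54 × 0.036 = $44.44
State disability insurance: $1338.25 × 0.0075 = $10.04
Dental plan: $99.07
Parking deduction: $98.03
Total deductions = $103.71 + $159.26 + $41.73 + $44.44 + $10.04 + $99.07 + $98.03 = $556.28
Net pay = $1338.25 − $556.28 = $781.97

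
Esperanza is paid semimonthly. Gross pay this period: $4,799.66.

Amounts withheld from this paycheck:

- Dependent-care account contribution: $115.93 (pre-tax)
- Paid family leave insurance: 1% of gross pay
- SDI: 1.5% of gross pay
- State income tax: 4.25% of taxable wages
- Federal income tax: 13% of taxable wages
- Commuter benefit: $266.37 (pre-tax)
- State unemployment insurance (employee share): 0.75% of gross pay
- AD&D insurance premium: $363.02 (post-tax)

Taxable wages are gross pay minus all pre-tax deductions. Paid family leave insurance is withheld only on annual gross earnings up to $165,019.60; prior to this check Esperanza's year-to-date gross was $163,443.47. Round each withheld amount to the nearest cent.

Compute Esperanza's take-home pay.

$3,168.59

Commuter benefit: $266.37
Dependent-care account contribution: $115.93
Pre-tax total = $266.37 + $115.93 = $382.30
Taxable wages = $4,799.66 − $382.30 = $4,417.36
Federal income tax: $4,417.36 × 0.13 = $574.26
State income tax: $4,417.36 × 0.0425 = $187.74
State unemployment insurance (employee share): $4,799.66 × 0.0075 = $36.00
SDI: $4,799.66 × 0.015 = $71.99
Paid family leave insurance: only $165,019.60 − $163,443.47 = $1,576.13 of this check is subject → $1,576.13 × 0.01 = $15.76
AD&D insurance premium: $363.02
Total deductions = $266.37 + $115.93 + $574.26 + $187.74 + $36.00 + $71.99 + $15.76 + $363.02 = $1,631.07
Net pay = $4,799.66 − $1,631.07 = $3,168.59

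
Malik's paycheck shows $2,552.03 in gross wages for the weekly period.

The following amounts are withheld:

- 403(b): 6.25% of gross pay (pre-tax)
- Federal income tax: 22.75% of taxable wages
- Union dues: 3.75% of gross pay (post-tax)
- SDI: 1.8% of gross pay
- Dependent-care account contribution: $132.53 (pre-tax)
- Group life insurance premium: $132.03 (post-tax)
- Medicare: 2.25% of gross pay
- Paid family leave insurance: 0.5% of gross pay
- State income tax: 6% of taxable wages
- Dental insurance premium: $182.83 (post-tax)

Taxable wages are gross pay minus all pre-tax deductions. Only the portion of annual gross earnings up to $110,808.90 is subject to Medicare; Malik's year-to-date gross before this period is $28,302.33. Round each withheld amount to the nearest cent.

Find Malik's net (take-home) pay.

$1,083.57

Dependent-care account contribution: $132.53
403(b): $2,552.03 × 0.0625 = $159.50
Pre-tax total = $132.53 + $159.50 = $292.03
Taxable wages = $2,552.03 − $292.03 = $2,260.00
State income tax: $2,260.00 × 0.06 = $135.60
Federal income tax: $2,260.00 × 0.2275 = $514.15
Paid family leave insurance: $2,552.03 × 0.005 = $12.76
Medicare: cap not yet reached, full $2,552.03 is subject → $2,552.03 × 0.0225 = $57.42
SDI: $2,552.03 × 0.018 = $45.94
Dental insurance premium: $182.83
Group life insurance premium: $132.03
Union dues: $2,552.03 × 0.0375 = $95.70
Total deductions = $132.53 + $159.50 + $135.60 + $514.15 + $12.76 + $57.42 + $45.94 + $182.83 + $132.03 + $95.70 = $1,468.46
Net pay = $2,552.03 − $1,468.46 = $1,083.57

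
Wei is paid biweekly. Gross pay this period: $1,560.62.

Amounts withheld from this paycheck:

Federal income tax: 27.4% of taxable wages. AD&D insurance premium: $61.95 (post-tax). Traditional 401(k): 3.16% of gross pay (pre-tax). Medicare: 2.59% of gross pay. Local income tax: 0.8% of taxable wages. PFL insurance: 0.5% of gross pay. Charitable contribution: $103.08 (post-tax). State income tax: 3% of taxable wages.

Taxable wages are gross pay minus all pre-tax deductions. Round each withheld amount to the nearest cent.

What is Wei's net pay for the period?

Traditional 401(k): $1,560.62 × 0.0316 = $49.32
Taxable wages = $1,560.62 − $49.32 = $1,511.30
Local income tax: $1,511.30 × 0.008 = $12.09
State income tax: $1,511.30 × 0.03 = $45.34
Federal income tax: $1,511.30 × 0.274 = $414.10
PFL insurance: $1,560.62 × 0.005 = $7.80
Medicare: $1,560.62 × 0.0259 = $40.42
AD&D insurance premium: $61.95
Charitable contribution: $103.08
Total deductions = $49.32 + $12.09 + $45.34 + $414.10 + $7.80 + $40.42 + $61.95 + $103.08 = $734.10
Net pay = $1,560.62 − $734.10 = $826.52

$826.52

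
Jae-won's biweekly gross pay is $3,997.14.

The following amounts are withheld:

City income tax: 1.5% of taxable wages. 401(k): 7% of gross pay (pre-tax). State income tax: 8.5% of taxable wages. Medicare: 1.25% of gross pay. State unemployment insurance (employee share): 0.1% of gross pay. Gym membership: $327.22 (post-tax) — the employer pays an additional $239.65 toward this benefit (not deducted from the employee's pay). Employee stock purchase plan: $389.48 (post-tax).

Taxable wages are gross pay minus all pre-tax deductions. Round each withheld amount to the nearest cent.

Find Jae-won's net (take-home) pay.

$2,574.95

401(k): $3,997.14 × 0.07 = $279.80
Taxable wages = $3,997.14 − $279.80 = $3,717.34
State income tax: $3,717.34 × 0.085 = $315.97
City income tax: $3,717.34 × 0.015 = $55.76
Medicare: $3,997.14 × 0.0125 = $49.96
State unemployment insurance (employee share): $3,997.14 × 0.001 = $4.00
Gym membership: $327.22
Employee stock purchase plan: $389.48
(Employer's $239.65 toward gym membership is not withheld from the employee.)
Total deductions = $279.80 + $315.97 + $55.76 + $49.96 + $4.00 + $327.22 + $389.48 = $1,422.19
Net pay = $3,997.14 − $1,422.19 = $2,574.95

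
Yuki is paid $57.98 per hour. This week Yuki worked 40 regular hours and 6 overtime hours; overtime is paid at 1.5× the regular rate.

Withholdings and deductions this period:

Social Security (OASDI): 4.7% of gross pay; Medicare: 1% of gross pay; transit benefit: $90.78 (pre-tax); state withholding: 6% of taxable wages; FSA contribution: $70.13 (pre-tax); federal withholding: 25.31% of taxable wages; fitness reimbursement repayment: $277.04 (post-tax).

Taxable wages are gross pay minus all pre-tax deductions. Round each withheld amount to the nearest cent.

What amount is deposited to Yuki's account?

$1401.98

Regular pay: 40 × $57.98 = $2319.20
Overtime pay: 6 × $57.98 × 1.5 = $521.82
Gross pay = $2319.20 + $521.82 = $2841.02
Transit benefit: $90.78
FSA contribution: $70.13
Pre-tax total = $90.78 + $70.13 = $160.91
Taxable wages = $2841.02 − $160.91 = $2680.11
State withholding: $2680.11 × 0.06 = $160.81
Federal withholding: $2680.11 × 0.2531 = $678.34
Medicare: $2841.02 × 0.01 = $28.41
Social Security (OASDI): $2841.02 × 0.047 = $133.53
Fitness reimbursement repayment: $277.04
Total deductions = $90.78 + $70.13 + $160.81 + $678.34 + $28.41 + $133.53 + $277.04 = $1439.04
Net pay = $2841.02 − $1439.04 = $1401.98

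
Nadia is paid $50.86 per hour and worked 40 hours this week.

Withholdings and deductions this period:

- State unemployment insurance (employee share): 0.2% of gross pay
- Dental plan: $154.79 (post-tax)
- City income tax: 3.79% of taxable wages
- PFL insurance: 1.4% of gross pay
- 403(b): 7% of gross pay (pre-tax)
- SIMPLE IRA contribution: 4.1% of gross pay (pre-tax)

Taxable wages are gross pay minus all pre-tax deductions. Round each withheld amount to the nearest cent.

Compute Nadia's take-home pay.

Gross pay: 40 × $50.86 = $2,034.40
403(b): $2,034.40 × 0.07 = $142.41
SIMPLE IRA contribution: $2,034.40 × 0.041 = $83.41
Pre-tax total = $142.41 + $83.41 = $225.82
Taxable wages = $2,034.40 − $225.82 = $1,808.58
City income tax: $1,808.58 × 0.0379 = $68.55
PFL insurance: $2,034.40 × 0.014 = $28.48
State unemployment insurance (employee share): $2,034.40 × 0.002 = $4.07
Dental plan: $154.79
Total deductions = $142.41 + $83.41 + $68.55 + $28.48 + $4.07 + $154.79 = $481.71
Net pay = $2,034.40 − $481.71 = $1,552.69

$1,552.69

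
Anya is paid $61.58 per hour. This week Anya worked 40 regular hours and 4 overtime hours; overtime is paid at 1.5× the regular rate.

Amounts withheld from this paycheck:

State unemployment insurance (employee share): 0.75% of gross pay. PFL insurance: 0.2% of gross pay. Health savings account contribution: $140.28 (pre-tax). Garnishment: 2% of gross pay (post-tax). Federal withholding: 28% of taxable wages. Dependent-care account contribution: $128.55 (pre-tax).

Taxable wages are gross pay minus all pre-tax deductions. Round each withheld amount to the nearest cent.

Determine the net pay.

Regular pay: 40 × $61.58 = $2,463.20
Overtime pay: 4 × $61.58 × 1.5 = $369.48
Gross pay = $2,463.20 + $369.48 = $2,832.68
Health savings account contribution: $140.28
Dependent-care account contribution: $128.55
Pre-tax total = $140.28 + $128.55 = $268.83
Taxable wages = $2,832.68 − $268.83 = $2,563.85
Federal withholding: $2,563.85 × 0.28 = $717.88
PFL insurance: $2,832.68 × 0.002 = $5.67
State unemployment insurance (employee share): $2,832.68 × 0.0075 = $21.25
Garnishment: $2,832.68 × 0.02 = $56.65
Total deductions = $140.28 + $128.55 + $717.88 + $5.67 + $21.25 + $56.65 = $1,070.28
Net pay = $2,832.68 − $1,070.28 = $1,762.40

$1,762.40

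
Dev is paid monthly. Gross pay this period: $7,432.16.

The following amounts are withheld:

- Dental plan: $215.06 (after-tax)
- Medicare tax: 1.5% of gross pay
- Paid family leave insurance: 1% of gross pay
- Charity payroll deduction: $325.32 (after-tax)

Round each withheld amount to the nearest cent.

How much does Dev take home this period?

Paid family leave insurance: $7,432.16 × 0.01 = $74.32
Medicare tax: $7,432.16 × 0.015 = $111.48
Charity payroll deduction: $325.32
Dental plan: $215.06
Total deductions = $74.32 + $111.48 + $325.32 + $215.06 = $726.18
Net pay = $7,432.16 − $726.18 = $6,705.98

$6,705.98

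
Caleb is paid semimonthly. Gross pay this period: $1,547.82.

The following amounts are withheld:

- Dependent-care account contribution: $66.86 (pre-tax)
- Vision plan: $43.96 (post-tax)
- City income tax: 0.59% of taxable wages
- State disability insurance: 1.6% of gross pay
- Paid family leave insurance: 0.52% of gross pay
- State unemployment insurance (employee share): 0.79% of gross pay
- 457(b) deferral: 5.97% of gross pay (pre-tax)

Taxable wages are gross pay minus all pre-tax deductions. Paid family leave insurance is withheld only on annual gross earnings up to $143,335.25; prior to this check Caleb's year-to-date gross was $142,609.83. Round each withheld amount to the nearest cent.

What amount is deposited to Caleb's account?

$1,295.64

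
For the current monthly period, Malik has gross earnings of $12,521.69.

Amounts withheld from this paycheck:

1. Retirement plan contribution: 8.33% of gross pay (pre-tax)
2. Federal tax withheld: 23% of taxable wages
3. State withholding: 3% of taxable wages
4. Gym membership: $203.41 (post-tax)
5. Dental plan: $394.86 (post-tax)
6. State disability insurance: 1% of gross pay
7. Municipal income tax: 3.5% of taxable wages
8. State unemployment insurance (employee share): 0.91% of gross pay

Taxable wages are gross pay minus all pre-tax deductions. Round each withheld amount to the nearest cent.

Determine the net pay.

$7,255.00

Retirement plan contribution: $12,521.69 × 0.0833 = $1,043.06
Taxable wages = $12,521.69 − $1,043.06 = $11,478.63
Federal tax withheld: $11,478.63 × 0.23 = $2,640.08
Municipal income tax: $11,478.63 × 0.035 = $401.75
State withholding: $11,478.63 × 0.03 = $344.36
State disability insurance: $12,521.69 × 0.01 = $125.22
State unemployment insurance (employee share): $12,521.69 × 0.0091 = $113.95
Gym membership: $203.41
Dental plan: $394.86
Total deductions = $1,043.06 + $2,640.08 + $401.75 + $344.36 + $125.22 + $113.95 + $203.41 + $394.86 = $5,266.69
Net pay = $12,521.69 − $5,266.69 = $7,255.00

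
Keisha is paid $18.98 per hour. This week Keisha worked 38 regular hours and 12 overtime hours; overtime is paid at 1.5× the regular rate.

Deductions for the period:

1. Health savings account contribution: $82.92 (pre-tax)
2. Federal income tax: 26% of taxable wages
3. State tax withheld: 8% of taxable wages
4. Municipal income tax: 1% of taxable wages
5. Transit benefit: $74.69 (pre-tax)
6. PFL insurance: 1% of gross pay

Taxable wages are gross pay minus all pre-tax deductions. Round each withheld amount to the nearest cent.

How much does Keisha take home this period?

Regular pay: 38 × $18.98 = $721.24
Overtime pay: 12 × $18.98 × 1.5 = $341.64
Gross pay = $721.24 + $341.64 = $1,062.88
Transit benefit: $74.69
Health savings account contribution: $82.92
Pre-tax total = $74.69 + $82.92 = $157.61
Taxable wages = $1,062.88 − $157.61 = $905.27
Municipal income tax: $905.27 × 0.01 = $9.05
Federal income tax: $905.27 × 0.26 = $235.37
State tax withheld: $905.27 × 0.08 = $72.42
PFL insurance: $1,062.88 × 0.01 = $10.63
Total deductions = $74.69 + $82.92 + $9.05 + $235.37 + $72.42 + $10.63 = $485.08
Net pay = $1,062.88 − $485.08 = $577.80

$577.80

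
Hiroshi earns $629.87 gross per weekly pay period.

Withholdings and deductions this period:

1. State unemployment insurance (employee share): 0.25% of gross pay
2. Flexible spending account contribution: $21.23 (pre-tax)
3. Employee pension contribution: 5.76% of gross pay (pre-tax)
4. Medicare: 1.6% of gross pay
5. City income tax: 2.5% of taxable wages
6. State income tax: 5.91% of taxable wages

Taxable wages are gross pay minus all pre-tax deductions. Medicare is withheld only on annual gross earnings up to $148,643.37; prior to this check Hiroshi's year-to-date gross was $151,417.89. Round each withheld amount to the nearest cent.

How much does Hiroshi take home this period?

$522.65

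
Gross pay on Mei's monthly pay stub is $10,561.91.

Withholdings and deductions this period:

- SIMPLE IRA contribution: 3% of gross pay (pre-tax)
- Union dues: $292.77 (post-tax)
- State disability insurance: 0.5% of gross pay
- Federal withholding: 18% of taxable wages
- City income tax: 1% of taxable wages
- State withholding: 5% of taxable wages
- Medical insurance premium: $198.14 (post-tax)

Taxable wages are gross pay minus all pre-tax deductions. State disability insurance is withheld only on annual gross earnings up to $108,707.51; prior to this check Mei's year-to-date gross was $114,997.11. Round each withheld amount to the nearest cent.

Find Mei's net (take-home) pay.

$7,295.33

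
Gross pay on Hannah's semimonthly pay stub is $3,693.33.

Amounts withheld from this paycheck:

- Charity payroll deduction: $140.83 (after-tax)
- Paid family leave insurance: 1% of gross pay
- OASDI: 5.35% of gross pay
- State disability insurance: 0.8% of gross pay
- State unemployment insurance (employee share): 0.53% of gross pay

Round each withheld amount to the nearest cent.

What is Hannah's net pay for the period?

$3,268.86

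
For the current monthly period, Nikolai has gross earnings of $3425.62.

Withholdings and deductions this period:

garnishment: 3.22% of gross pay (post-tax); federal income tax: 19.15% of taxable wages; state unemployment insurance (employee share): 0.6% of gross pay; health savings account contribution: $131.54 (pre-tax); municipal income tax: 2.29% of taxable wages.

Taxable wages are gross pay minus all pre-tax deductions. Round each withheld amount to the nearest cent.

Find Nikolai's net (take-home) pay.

$2456.98

Health savings account contribution: $131.54
Taxable wages = $3425.62 − $131.54 = $3294.08
Federal income tax: $3294.08 × 0.1915 = $630.82
Municipal income tax: $3294.08 × 0.0229 = $75.43
State unemployment insurance (employee share): $3425.62 × 0.006 = $20.55
Garnishment: $3425.62 × 0.0322 = $110.30
Total deductions = $131.54 + $630.82 + $75.43 + $20.55 + $110.30 = $968.64
Net pay = $3425.62 − $968.64 = $2456.98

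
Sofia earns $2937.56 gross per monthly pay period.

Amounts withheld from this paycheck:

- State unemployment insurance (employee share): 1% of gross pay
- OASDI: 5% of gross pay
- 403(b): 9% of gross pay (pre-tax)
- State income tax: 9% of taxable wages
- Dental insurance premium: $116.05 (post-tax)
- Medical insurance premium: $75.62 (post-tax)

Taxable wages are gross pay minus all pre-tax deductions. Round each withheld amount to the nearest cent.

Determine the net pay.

403(b): $2937.56 × 0.09 = $264.38
Taxable wages = $2937.56 − $264.38 = $2673.18
State income tax: $2673.18 × 0.09 = $240.59
State unemployment insurance (employee share): $2937.56 × 0.01 = $29.38
OASDI: $2937.56 × 0.05 = $146.88
Dental insurance premium: $116.05
Medical insurance premium: $75.62
Total deductions = $264.38 + $240.59 + $29.38 + $146.88 + $116.05 + $75.62 = $872.90
Net pay = $2937.56 − $872.90 = $2064.66

$2064.66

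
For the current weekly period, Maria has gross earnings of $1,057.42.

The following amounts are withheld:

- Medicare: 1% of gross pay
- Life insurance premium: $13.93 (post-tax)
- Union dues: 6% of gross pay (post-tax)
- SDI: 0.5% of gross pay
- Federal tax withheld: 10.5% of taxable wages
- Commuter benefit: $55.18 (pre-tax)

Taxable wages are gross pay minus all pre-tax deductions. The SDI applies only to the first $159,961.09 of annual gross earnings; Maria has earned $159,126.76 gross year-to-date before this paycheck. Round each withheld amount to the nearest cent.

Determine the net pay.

$804.88

Commuter benefit: $55.18
Taxable wages = $1,057.42 − $55.18 = $1,002.24
Federal tax withheld: $1,002.24 × 0.105 = $105.24
SDI: only $159,961.09 − $159,126.76 = $834.33 of this check is subject → $834.33 × 0.005 = $4.17
Medicare: $1,057.42 × 0.01 = $10.57
Life insurance premium: $13.93
Union dues: $1,057.42 × 0.06 = $63.45
Total deductions = $55.18 + $105.24 + $4.17 + $10.57 + $13.93 + $63.45 = $252.54
Net pay = $1,057.42 − $252.54 = $804.88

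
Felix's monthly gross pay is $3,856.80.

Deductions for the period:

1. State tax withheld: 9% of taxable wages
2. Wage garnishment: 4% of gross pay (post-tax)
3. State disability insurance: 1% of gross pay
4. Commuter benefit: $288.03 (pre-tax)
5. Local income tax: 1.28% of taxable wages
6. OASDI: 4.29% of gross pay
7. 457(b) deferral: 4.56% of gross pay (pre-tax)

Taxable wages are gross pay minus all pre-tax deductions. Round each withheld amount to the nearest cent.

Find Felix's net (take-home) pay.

Commuter benefit: $288.03
457(b) deferral: $3,856.80 × 0.0456 = $175.87
Pre-tax total = $288.03 + $175.87 = $463.90
Taxable wages = $3,856.80 − $463.90 = $3,392.90
Local income tax: $3,392.90 × 0.0128 = $43.43
State tax withheld: $3,392.90 × 0.09 = $305.36
OASDI: $3,856.80 × 0.0429 = $165.46
State disability insurance: $3,856.80 × 0.01 = $38.57
Wage garnishment: $3,856.80 × 0.04 = $154.27
Total deductions = $288.03 + $175.87 + $43.43 + $305.36 + $165.46 + $38.57 + $154.27 = $1,170.99
Net pay = $3,856.80 − $1,170.99 = $2,685.81

$2,685.81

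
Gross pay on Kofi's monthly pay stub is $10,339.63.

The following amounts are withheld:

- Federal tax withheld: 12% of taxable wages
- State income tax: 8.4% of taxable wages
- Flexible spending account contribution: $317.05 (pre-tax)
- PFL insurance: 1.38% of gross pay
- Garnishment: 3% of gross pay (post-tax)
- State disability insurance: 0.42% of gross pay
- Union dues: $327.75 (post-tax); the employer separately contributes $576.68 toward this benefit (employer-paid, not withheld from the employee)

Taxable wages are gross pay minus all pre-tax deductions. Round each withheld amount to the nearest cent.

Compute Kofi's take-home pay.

Flexible spending account contribution: $317.05
Taxable wages = $10,339.63 − $317.05 = $10,022.58
Federal tax withheld: $10,022.58 × 0.12 = $1,202.71
State income tax: $10,022.58 × 0.084 = $841.90
State disability insurance: $10,339.63 × 0.0042 = $43.43
PFL insurance: $10,339.63 × 0.0138 = $142.69
Garnishment: $10,339.63 × 0.03 = $310.19
Union dues: $327.75
(Employer's $576.68 toward union dues is not withheld from the employee.)
Total deductions = $317.05 + $1,202.71 + $841.90 + $43.43 + $142.69 + $310.19 + $327.75 = $3,185.72
Net pay = $10,339.63 − $3,185.72 = $7,153.91

$7,153.91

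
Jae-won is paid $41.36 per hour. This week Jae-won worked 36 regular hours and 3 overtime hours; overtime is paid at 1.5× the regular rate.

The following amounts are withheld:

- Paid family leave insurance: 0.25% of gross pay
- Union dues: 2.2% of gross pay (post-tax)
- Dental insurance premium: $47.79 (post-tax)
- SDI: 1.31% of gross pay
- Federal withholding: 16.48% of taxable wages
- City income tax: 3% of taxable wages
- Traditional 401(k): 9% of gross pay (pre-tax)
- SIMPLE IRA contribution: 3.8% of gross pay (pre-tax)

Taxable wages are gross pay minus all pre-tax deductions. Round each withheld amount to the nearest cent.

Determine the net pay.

$1065.36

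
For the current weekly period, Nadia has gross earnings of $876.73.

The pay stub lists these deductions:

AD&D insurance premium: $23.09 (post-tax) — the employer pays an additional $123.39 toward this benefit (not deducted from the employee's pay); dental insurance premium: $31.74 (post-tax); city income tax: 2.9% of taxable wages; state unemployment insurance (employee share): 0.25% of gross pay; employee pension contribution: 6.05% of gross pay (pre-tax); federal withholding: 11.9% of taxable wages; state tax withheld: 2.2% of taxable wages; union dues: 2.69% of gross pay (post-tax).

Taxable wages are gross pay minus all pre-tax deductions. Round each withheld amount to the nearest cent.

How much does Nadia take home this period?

$603.06

Employee pension contribution: $876.73 × 0.0605 = $53.04
Taxable wages = $876.73 − $53.04 = $823.69
City income tax: $823.69 × 0.029 = $23.89
Federal withholding: $823.69 × 0.119 = $98.02
State tax withheld: $823.69 × 0.022 = $18.12
State unemployment insurance (employee share): $876.73 × 0.0025 = $2.19
Dental insurance premium: $31.74
AD&D insurance premium: $23.09
Union dues: $876.73 × 0.0269 = $23.58
(Employer's $123.39 toward AD&D insurance premium is not withheld from the employee.)
Total deductions = $53.04 + $23.89 + $98.02 + $18.12 + $2.19 + $31.74 + $23.09 + $23.58 = $273.67
Net pay = $876.73 − $273.67 = $603.06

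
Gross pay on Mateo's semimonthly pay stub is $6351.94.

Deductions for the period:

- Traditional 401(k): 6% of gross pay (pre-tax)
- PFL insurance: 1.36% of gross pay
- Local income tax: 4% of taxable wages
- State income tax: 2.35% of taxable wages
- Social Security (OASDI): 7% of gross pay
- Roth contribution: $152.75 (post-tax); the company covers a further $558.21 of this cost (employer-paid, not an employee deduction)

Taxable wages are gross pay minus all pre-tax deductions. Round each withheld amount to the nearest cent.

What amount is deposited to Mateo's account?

Traditional 401(k): $6351.94 × 0.06 = $381.12
Taxable wages = $6351.94 − $381.12 = $5970.82
Local income tax: $5970.82 × 0.04 = $238.83
State income tax: $5970.82 × 0.0235 = $140.31
PFL insurance: $6351.94 × 0.0136 = $86.39
Social Security (OASDI): $6351.94 × 0.07 = $444.64
Roth contribution: $152.75
(Employer's $558.21 toward Roth contribution is not withheld from the employee.)
Total deductions = $381.12 + $238.83 + $140.31 + $86.39 + $444.64 + $152.75 = $1444.04
Net pay = $6351.94 − $1444.04 = $4907.90

$4907.90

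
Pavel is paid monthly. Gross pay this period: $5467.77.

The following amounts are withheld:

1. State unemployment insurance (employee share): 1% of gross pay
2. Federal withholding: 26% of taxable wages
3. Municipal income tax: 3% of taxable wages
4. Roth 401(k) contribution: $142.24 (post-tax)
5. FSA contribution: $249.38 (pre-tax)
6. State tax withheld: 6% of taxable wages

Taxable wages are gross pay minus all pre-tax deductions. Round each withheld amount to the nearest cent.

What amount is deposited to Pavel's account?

$3195.04

FSA contribution: $249.38
Taxable wages = $5467.77 − $249.38 = $5218.39
Municipal income tax: $5218.39 × 0.03 = $156.55
Federal withholding: $5218.39 × 0.26 = $1356.78
State tax withheld: $5218.39 × 0.06 = $313.10
State unemployment insurance (employee share): $5467.77 × 0.01 = $54.68
Roth 401(k) contribution: $142.24
Total deductions = $249.38 + $156.55 + $1356.78 + $313.10 + $54.68 + $142.24 = $2272.73
Net pay = $5467.77 − $2272.73 = $3195.04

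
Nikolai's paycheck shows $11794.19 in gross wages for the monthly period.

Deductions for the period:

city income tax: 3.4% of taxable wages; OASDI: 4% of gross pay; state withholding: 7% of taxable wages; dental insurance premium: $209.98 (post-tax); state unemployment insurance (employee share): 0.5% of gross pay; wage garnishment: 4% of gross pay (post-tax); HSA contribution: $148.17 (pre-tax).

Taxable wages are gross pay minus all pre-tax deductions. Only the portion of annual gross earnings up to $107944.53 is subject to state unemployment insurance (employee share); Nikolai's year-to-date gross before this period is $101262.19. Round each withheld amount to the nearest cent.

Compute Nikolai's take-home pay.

$9247.91

HSA contribution: $148.17
Taxable wages = $11794.19 − $148.17 = $11646.02
State withholding: $11646.02 × 0.07 = $815.22
City income tax: $11646.02 × 0.034 = $395.96
OASDI: $11794.19 × 0.04 = $471.77
State unemployment insurance (employee share): only $107944.53 − $101262.19 = $6682.34 of this check is subject → $6682.34 × 0.005 = $33.41
Dental insurance premium: $209.98
Wage garnishment: $11794.19 × 0.04 = $471.77
Total deductions = $148.17 + $815.22 + $395.96 + $471.77 + $33.41 + $209.98 + $471.77 = $2546.28
Net pay = $11794.19 − $2546.28 = $9247.91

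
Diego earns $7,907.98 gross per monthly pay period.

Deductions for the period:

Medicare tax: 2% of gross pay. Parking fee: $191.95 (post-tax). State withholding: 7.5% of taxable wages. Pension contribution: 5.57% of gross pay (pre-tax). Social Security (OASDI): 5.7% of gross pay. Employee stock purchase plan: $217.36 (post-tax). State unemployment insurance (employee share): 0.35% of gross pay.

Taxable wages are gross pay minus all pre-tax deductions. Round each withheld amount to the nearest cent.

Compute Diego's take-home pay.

$5,861.55

Pension contribution: $7,907.98 × 0.0557 = $440.47
Taxable wages = $7,907.98 − $440.47 = $7,467.51
State withholding: $7,467.51 × 0.075 = $560.06
Social Security (OASDI): $7,907.98 × 0.057 = $450.75
Medicare tax: $7,907.98 × 0.02 = $158.16
State unemployment insurance (employee share): $7,907.98 × 0.0035 = $27.68
Employee stock purchase plan: $217.36
Parking fee: $191.95
Total deductions = $440.47 + $560.06 + $450.75 + $158.16 + $27.68 + $217.36 + $191.95 = $2,046.43
Net pay = $7,907.98 − $2,046.43 = $5,861.55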